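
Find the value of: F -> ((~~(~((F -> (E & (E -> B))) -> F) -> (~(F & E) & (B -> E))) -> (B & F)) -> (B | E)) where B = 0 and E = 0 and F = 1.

E -> B = 0 -> 0 = 1
E & (E -> B) = 0 & 1 = 0
F -> (E & (E -> B)) = 1 -> 0 = 0
(F -> (E & (E -> B))) -> F = 0 -> 1 = 1
~((F -> (E & (E -> B))) -> F) = ~1 = 0
F & E = 1 & 0 = 0
~(F & E) = ~0 = 1
B -> E = 0 -> 0 = 1
~(F & E) & (B -> E) = 1 & 1 = 1
~((F -> (E & (E -> B))) -> F) -> (~(F & E) & (B -> E)) = 0 -> 1 = 1
~(~((F -> (E & (E -> B))) -> F) -> (~(F & E) & (B -> E))) = ~1 = 0
~~(~((F -> (E & (E -> B))) -> F) -> (~(F & E) & (B -> E))) = ~0 = 1
B & F = 0 & 1 = 0
~~(~((F -> (E & (E -> B))) -> F) -> (~(F & E) & (B -> E))) -> (B & F) = 1 -> 0 = 0
B | E = 0 | 0 = 0
(~~(~((F -> (E & (E -> B))) -> F) -> (~(F & E) & (B -> E))) -> (B & F)) -> (B | E) = 0 -> 0 = 1
F -> ((~~(~((F -> (E & (E -> B))) -> F) -> (~(F & E) & (B -> E))) -> (B & F)) -> (B | E)) = 1 -> 1 = 1

1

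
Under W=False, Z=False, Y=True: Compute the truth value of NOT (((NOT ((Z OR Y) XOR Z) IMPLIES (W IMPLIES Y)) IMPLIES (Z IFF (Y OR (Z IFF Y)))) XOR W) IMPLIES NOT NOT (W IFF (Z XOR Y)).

Z OR Y = False OR True = True
(Z OR Y) XOR Z = True XOR False = True
NOT ((Z OR Y) XOR Z) = NOT True = False
W IMPLIES Y = False IMPLIES True = True
NOT ((Z OR Y) XOR Z) IMPLIES (W IMPLIES Y) = False IMPLIES True = True
Z IFF Y = False IFF True = False
Y OR (Z IFF Y) = True OR False = True
Z IFF (Y OR (Z IFF Y)) = False IFF True = False
(NOT ((Z OR Y) XOR Z) IMPLIES (W IMPLIES Y)) IMPLIES (Z IFF (Y OR (Z IFF Y))) = True IMPLIES False = False
((NOT ((Z OR Y) XOR Z) IMPLIES (W IMPLIES Y)) IMPLIES (Z IFF (Y OR (Z IFF Y)))) XOR W = False XOR False = False
NOT (((NOT ((Z OR Y) XOR Z) IMPLIES (W IMPLIES Y)) IMPLIES (Z IFF (Y OR (Z IFF Y)))) XOR W) = NOT False = True
Z XOR Y = False XOR True = True
W IFF (Z XOR Y) = False IFF True = False
NOT (W IFF (Z XOR Y)) = NOT False = True
NOT NOT (W IFF (Z XOR Y)) = NOT True = False
NOT (((NOT ((Z OR Y) XOR Z) IMPLIES (W IMPLIES Y)) IMPLIES (Z IFF (Y OR (Z IFF Y)))) XOR W) IMPLIES NOT NOT (W IFF (Z XOR Y)) = True IMPLIES False = False

False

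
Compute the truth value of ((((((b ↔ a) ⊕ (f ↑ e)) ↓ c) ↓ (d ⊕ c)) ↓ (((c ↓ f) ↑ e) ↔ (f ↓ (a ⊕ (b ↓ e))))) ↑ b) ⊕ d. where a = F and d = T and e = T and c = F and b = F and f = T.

F

b ↔ a = F ↔ F = T
f ↑ e = T ↑ T = F
(b ↔ a) ⊕ (f ↑ e) = T ⊕ F = T
((b ↔ a) ⊕ (f ↑ e)) ↓ c = T ↓ F = F
d ⊕ c = T ⊕ F = T
(((b ↔ a) ⊕ (f ↑ e)) ↓ c) ↓ (d ⊕ c) = F ↓ T = F
c ↓ f = F ↓ T = F
(c ↓ f) ↑ e = F ↑ T = T
b ↓ e = F ↓ T = F
a ⊕ (b ↓ e) = F ⊕ F = F
f ↓ (a ⊕ (b ↓ e)) = T ↓ F = F
((c ↓ f) ↑ e) ↔ (f ↓ (a ⊕ (b ↓ e))) = T ↔ F = F
((((b ↔ a) ⊕ (f ↑ e)) ↓ c) ↓ (d ⊕ c)) ↓ (((c ↓ f) ↑ e) ↔ (f ↓ (a ⊕ (b ↓ e)))) = F ↓ F = T
(((((b ↔ a) ⊕ (f ↑ e)) ↓ c) ↓ (d ⊕ c)) ↓ (((c ↓ f) ↑ e) ↔ (f ↓ (a ⊕ (b ↓ e))))) ↑ b = T ↑ F = T
((((((b ↔ a) ⊕ (f ↑ e)) ↓ c) ↓ (d ⊕ c)) ↓ (((c ↓ f) ↑ e) ↔ (f ↓ (a ⊕ (b ↓ e))))) ↑ b) ⊕ d = T ⊕ T = F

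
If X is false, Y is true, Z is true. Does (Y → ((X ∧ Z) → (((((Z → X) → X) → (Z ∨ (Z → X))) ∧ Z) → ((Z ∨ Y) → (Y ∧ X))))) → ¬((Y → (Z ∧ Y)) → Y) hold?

False

X ∧ Z = False ∧ True = False
Z → X = True → False = False
(Z → X) → X = False → False = True
Z → X = True → False = False
Z ∨ (Z → X) = True ∨ False = True
((Z → X) → X) → (Z ∨ (Z → X)) = True → True = True
(((Z → X) → X) → (Z ∨ (Z → X))) ∧ Z = True ∧ True = True
Z ∨ Y = True ∨ True = True
Y ∧ X = True ∧ False = False
(Z ∨ Y) → (Y ∧ X) = True → False = False
((((Z → X) → X) → (Z ∨ (Z → X))) ∧ Z) → ((Z ∨ Y) → (Y ∧ X)) = True → False = False
(X ∧ Z) → (((((Z → X) → X) → (Z ∨ (Z → X))) ∧ Z) → ((Z ∨ Y) → (Y ∧ X))) = False → False = True
Y → ((X ∧ Z) → (((((Z → X) → X) → (Z ∨ (Z → X))) ∧ Z) → ((Z ∨ Y) → (Y ∧ X)))) = True → True = True
Z ∧ Y = True ∧ True = True
Y → (Z ∧ Y) = True → True = True
(Y → (Z ∧ Y)) → Y = True → True = True
¬((Y → (Z ∧ Y)) → Y) = ¬True = False
(Y → ((X ∧ Z) → (((((Z → X) → X) → (Z ∨ (Z → X))) ∧ Z) → ((Z ∨ Y) → (Y ∧ X))))) → ¬((Y → (Z ∧ Y)) → Y) = True → False = False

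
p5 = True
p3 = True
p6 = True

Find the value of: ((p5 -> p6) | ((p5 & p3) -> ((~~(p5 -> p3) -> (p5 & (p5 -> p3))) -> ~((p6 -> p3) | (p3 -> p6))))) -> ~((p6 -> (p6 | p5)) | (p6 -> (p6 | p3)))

False

p5 -> p6 = True -> True = True
p5 & p3 = True & True = True
p5 -> p3 = True -> True = True
~(p5 -> p3) = ~True = False
~~(p5 -> p3) = ~False = True
p5 -> p3 = True -> True = True
p5 & (p5 -> p3) = True & True = True
~~(p5 -> p3) -> (p5 & (p5 -> p3)) = True -> True = True
p6 -> p3 = True -> True = True
p3 -> p6 = True -> True = True
(p6 -> p3) | (p3 -> p6) = True | True = True
~((p6 -> p3) | (p3 -> p6)) = ~True = False
(~~(p5 -> p3) -> (p5 & (p5 -> p3))) -> ~((p6 -> p3) | (p3 -> p6)) = True -> False = False
(p5 & p3) -> ((~~(p5 -> p3) -> (p5 & (p5 -> p3))) -> ~((p6 -> p3) | (p3 -> p6))) = True -> False = False
(p5 -> p6) | ((p5 & p3) -> ((~~(p5 -> p3) -> (p5 & (p5 -> p3))) -> ~((p6 -> p3) | (p3 -> p6)))) = True | False = True
p6 | p5 = True | True = True
p6 -> (p6 | p5) = True -> True = True
p6 | p3 = True | True = True
p6 -> (p6 | p3) = True -> True = True
(p6 -> (p6 | p5)) | (p6 -> (p6 | p3)) = True | True = True
~((p6 -> (p6 | p5)) | (p6 -> (p6 | p3))) = ~True = False
((p5 -> p6) | ((p5 & p3) -> ((~~(p5 -> p3) -> (p5 & (p5 -> p3))) -> ~((p6 -> p3) | (p3 -> p6))))) -> ~((p6 -> (p6 | p5)) | (p6 -> (p6 | p3))) = True -> False = False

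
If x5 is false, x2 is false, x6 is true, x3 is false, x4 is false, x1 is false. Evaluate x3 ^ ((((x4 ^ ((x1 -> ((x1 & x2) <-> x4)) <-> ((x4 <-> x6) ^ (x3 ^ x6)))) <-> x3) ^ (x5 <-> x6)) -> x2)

x1 & x2 = False & False = False
(x1 & x2) <-> x4 = False <-> False = True
x1 -> ((x1 & x2) <-> x4) = False -> True = True
x4 <-> x6 = False <-> True = False
x3 ^ x6 = False ^ True = True
(x4 <-> x6) ^ (x3 ^ x6) = False ^ True = True
(x1 -> ((x1 & x2) <-> x4)) <-> ((x4 <-> x6) ^ (x3 ^ x6)) = True <-> True = True
x4 ^ ((x1 -> ((x1 & x2) <-> x4)) <-> ((x4 <-> x6) ^ (x3 ^ x6))) = False ^ True = True
(x4 ^ ((x1 -> ((x1 & x2) <-> x4)) <-> ((x4 <-> x6) ^ (x3 ^ x6)))) <-> x3 = True <-> False = False
x5 <-> x6 = False <-> True = False
((x4 ^ ((x1 -> ((x1 & x2) <-> x4)) <-> ((x4 <-> x6) ^ (x3 ^ x6)))) <-> x3) ^ (x5 <-> x6) = False ^ False = False
(((x4 ^ ((x1 -> ((x1 & x2) <-> x4)) <-> ((x4 <-> x6) ^ (x3 ^ x6)))) <-> x3) ^ (x5 <-> x6)) -> x2 = False -> False = True
x3 ^ ((((x4 ^ ((x1 -> ((x1 & x2) <-> x4)) <-> ((x4 <-> x6) ^ (x3 ^ x6)))) <-> x3) ^ (x5 <-> x6)) -> x2) = False ^ True = True

True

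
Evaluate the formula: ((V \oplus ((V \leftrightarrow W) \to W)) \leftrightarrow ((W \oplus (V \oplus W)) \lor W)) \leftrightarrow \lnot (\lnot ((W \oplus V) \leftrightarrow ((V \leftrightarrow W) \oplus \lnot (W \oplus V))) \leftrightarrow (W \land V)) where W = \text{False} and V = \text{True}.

\text{False}

V \leftrightarrow W = \text{True} \leftrightarrow \text{False} = \text{False}
(V \leftrightarrow W) \to W = \text{False} \to \text{False} = \text{True}
V \oplus ((V \leftrightarrow W) \to W) = \text{True} \oplus \text{True} = \text{False}
V \oplus W = \text{True} \oplus \text{False} = \text{True}
W \oplus (V \oplus W) = \text{False} \oplus \text{True} = \text{True}
(W \oplus (V \oplus W)) \lor W = \text{True} \lor \text{False} = \text{True}
(V \oplus ((V \leftrightarrow W) \to W)) \leftrightarrow ((W \oplus (V \oplus W)) \lor W) = \text{False} \leftrightarrow \text{True} = \text{False}
W \oplus V = \text{False} \oplus \text{True} = \text{True}
V \leftrightarrow W = \text{True} \leftrightarrow \text{False} = \text{False}
W \oplus V = \text{False} \oplus \text{True} = \text{True}
\lnot (W \oplus V) = \lnot \text{True} = \text{False}
(V \leftrightarrow W) \oplus \lnot (W \oplus V) = \text{False} \oplus \text{False} = \text{False}
(W \oplus V) \leftrightarrow ((V \leftrightarrow W) \oplus \lnot (W \oplus V)) = \text{True} \leftrightarrow \text{False} = \text{False}
\lnot ((W \oplus V) \leftrightarrow ((V \leftrightarrow W) \oplus \lnot (W \oplus V))) = \lnot \text{False} = \text{True}
W \land V = \text{False} \land \text{True} = \text{False}
\lnot ((W \oplus V) \leftrightarrow ((V \leftrightarrow W) \oplus \lnot (W \oplus V))) \leftrightarrow (W \land V) = \text{True} \leftrightarrow \text{False} = \text{False}
\lnot (\lnot ((W \oplus V) \leftrightarrow ((V \leftrightarrow W) \oplus \lnot (W \oplus V))) \leftrightarrow (W \land V)) = \lnot \text{False} = \text{True}
((V \oplus ((V \leftrightarrow W) \to W)) \leftrightarrow ((W \oplus (V \oplus W)) \lor W)) \leftrightarrow \lnot (\lnot ((W \oplus V) \leftrightarrow ((V \leftrightarrow W) \oplus \lnot (W \oplus V))) \leftrightarrow (W \land V)) = \text{False} \leftrightarrow \text{True} = \text{False}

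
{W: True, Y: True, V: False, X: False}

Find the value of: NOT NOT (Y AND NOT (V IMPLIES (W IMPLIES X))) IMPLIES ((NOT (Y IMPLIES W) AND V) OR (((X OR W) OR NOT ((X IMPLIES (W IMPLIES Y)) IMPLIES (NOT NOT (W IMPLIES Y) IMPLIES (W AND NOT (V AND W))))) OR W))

W IMPLIES X = True IMPLIES False = False
V IMPLIES (W IMPLIES X) = False IMPLIES False = True
NOT (V IMPLIES (W IMPLIES X)) = NOT True = False
Y AND NOT (V IMPLIES (W IMPLIES X)) = True AND False = False
NOT (Y AND NOT (V IMPLIES (W IMPLIES X))) = NOT False = True
NOT NOT (Y AND NOT (V IMPLIES (W IMPLIES X))) = NOT True = False
Y IMPLIES W = True IMPLIES True = True
NOT (Y IMPLIES W) = NOT True = False
NOT (Y IMPLIES W) AND V = False AND False = False
X OR W = False OR True = True
W IMPLIES Y = True IMPLIES True = True
X IMPLIES (W IMPLIES Y) = False IMPLIES True = True
W IMPLIES Y = True IMPLIES True = True
NOT (W IMPLIES Y) = NOT True = False
NOT NOT (W IMPLIES Y) = NOT False = True
V AND W = False AND True = False
NOT (V AND W) = NOT False = True
W AND NOT (V AND W) = True AND True = True
NOT NOT (W IMPLIES Y) IMPLIES (W AND NOT (V AND W)) = True IMPLIES True = True
(X IMPLIES (W IMPLIES Y)) IMPLIES (NOT NOT (W IMPLIES Y) IMPLIES (W AND NOT (V AND W))) = True IMPLIES True = True
NOT ((X IMPLIES (W IMPLIES Y)) IMPLIES (NOT NOT (W IMPLIES Y) IMPLIES (W AND NOT (V AND W)))) = NOT True = False
(X OR W) OR NOT ((X IMPLIES (W IMPLIES Y)) IMPLIES (NOT NOT (W IMPLIES Y) IMPLIES (W AND NOT (V AND W)))) = True OR False = True
((X OR W) OR NOT ((X IMPLIES (W IMPLIES Y)) IMPLIES (NOT NOT (W IMPLIES Y) IMPLIES (W AND NOT (V AND W))))) OR W = True OR True = True
(NOT (Y IMPLIES W) AND V) OR (((X OR W) OR NOT ((X IMPLIES (W IMPLIES Y)) IMPLIES (NOT NOT (W IMPLIES Y) IMPLIES (W AND NOT (V AND W))))) OR W) = False OR True = True
NOT NOT (Y AND NOT (V IMPLIES (W IMPLIES X))) IMPLIES ((NOT (Y IMPLIES W) AND V) OR (((X OR W) OR NOT ((X IMPLIES (W IMPLIES Y)) IMPLIES (NOT NOT (W IMPLIES Y) IMPLIES (W AND NOT (V AND W))))) OR W)) = False IMPLIES True = True

True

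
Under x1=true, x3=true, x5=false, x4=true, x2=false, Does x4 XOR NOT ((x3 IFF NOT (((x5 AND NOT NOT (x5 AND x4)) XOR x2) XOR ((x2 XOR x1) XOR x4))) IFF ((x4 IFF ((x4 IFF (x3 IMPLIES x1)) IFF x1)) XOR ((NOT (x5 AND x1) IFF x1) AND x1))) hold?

x5 AND x4 = false AND true = false
NOT (x5 AND x4) = NOT false = true
NOT NOT (x5 AND x4) = NOT true = false
x5 AND NOT NOT (x5 AND x4) = false AND false = false
(x5 AND NOT NOT (x5 AND x4)) XOR x2 = false XOR false = false
x2 XOR x1 = false XOR true = true
(x2 XOR x1) XOR x4 = true XOR true = false
((x5 AND NOT NOT (x5 AND x4)) XOR x2) XOR ((x2 XOR x1) XOR x4) = false XOR false = false
NOT (((x5 AND NOT NOT (x5 AND x4)) XOR x2) XOR ((x2 XOR x1) XOR x4)) = NOT false = true
x3 IFF NOT (((x5 AND NOT NOT (x5 AND x4)) XOR x2) XOR ((x2 XOR x1) XOR x4)) = true IFF true = true
x3 IMPLIES x1 = true IMPLIES true = true
x4 IFF (x3 IMPLIES x1) = true IFF true = true
(x4 IFF (x3 IMPLIES x1)) IFF x1 = true IFF true = true
x4 IFF ((x4 IFF (x3 IMPLIES x1)) IFF x1) = true IFF true = true
x5 AND x1 = false AND true = false
NOT (x5 AND x1) = NOT false = true
NOT (x5 AND x1) IFF x1 = true IFF true = true
(NOT (x5 AND x1) IFF x1) AND x1 = true AND true = true
(x4 IFF ((x4 IFF (x3 IMPLIES x1)) IFF x1)) XOR ((NOT (x5 AND x1) IFF x1) AND x1) = true XOR true = false
(x3 IFF NOT (((x5 AND NOT NOT (x5 AND x4)) XOR x2) XOR ((x2 XOR x1) XOR x4))) IFF ((x4 IFF ((x4 IFF (x3 IMPLIES x1)) IFF x1)) XOR ((NOT (x5 AND x1) IFF x1) AND x1)) = true IFF false = false
NOT ((x3 IFF NOT (((x5 AND NOT NOT (x5 AND x4)) XOR x2) XOR ((x2 XOR x1) XOR x4))) IFF ((x4 IFF ((x4 IFF (x3 IMPLIES x1)) IFF x1)) XOR ((NOT (x5 AND x1) IFF x1) AND x1))) = NOT false = true
x4 XOR NOT ((x3 IFF NOT (((x5 AND NOT NOT (x5 AND x4)) XOR x2) XOR ((x2 XOR x1) XOR x4))) IFF ((x4 IFF ((x4 IFF (x3 IMPLIES x1)) IFF x1)) XOR ((NOT (x5 AND x1) IFF x1) AND x1))) = true XOR true = false

false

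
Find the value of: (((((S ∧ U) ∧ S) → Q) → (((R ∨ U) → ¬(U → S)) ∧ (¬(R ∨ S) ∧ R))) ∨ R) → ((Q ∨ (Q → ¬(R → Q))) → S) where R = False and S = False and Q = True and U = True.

True

S ∧ U = False ∧ True = False
(S ∧ U) ∧ S = False ∧ False = False
((S ∧ U) ∧ S) → Q = False → True = True
R ∨ U = False ∨ True = True
U → S = True → False = False
¬(U → S) = ¬False = True
(R ∨ U) → ¬(U → S) = True → True = True
R ∨ S = False ∨ False = False
¬(R ∨ S) = ¬False = True
¬(R ∨ S) ∧ R = True ∧ False = False
((R ∨ U) → ¬(U → S)) ∧ (¬(R ∨ S) ∧ R) = True ∧ False = False
(((S ∧ U) ∧ S) → Q) → (((R ∨ U) → ¬(U → S)) ∧ (¬(R ∨ S) ∧ R)) = True → False = False
((((S ∧ U) ∧ S) → Q) → (((R ∨ U) → ¬(U → S)) ∧ (¬(R ∨ S) ∧ R))) ∨ R = False ∨ False = False
R → Q = False → True = True
¬(R → Q) = ¬True = False
Q → ¬(R → Q) = True → False = False
Q ∨ (Q → ¬(R → Q)) = True ∨ False = True
(Q ∨ (Q → ¬(R → Q))) → S = True → False = False
(((((S ∧ U) ∧ S) → Q) → (((R ∨ U) → ¬(U → S)) ∧ (¬(R ∨ S) ∧ R))) ∨ R) → ((Q ∨ (Q → ¬(R → Q))) → S) = False → False = True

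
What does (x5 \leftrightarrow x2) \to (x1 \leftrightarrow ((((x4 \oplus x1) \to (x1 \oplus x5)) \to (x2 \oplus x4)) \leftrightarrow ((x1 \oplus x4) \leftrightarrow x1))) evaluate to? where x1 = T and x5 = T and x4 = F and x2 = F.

Substituting x1=T, x5=T, x4=F, x2=F:
x5 \leftrightarrow x2 = T \leftrightarrow F = F
x4 \oplus x1 = F \oplus T = T
x1 \oplus x5 = T \oplus T = F
(x4 \oplus x1) \to (x1 \oplus x5) = T \to F = F
x2 \oplus x4 = F \oplus F = F
((x4 \oplus x1) \to (x1 \oplus x5)) \to (x2 \oplus x4) = F \to F = T
x1 \oplus x4 = T \oplus F = T
(x1 \oplus x4) \leftrightarrow x1 = T \leftrightarrow T = T
(((x4 \oplus x1) \to (x1 \oplus x5)) \to (x2 \oplus x4)) \leftrightarrow ((x1 \oplus x4) \leftrightarrow x1) = T \leftrightarrow T = T
x1 \leftrightarrow ((((x4 \oplus x1) \to (x1 \oplus x5)) \to (x2 \oplus x4)) \leftrightarrow ((x1 \oplus x4) \leftrightarrow x1)) = T \leftrightarrow T = T
(x5 \leftrightarrow x2) \to (x1 \leftrightarrow ((((x4 \oplus x1) \to (x1 \oplus x5)) \to (x2 \oplus x4)) \leftrightarrow ((x1 \oplus x4) \leftrightarrow x1))) = F \to T = T

T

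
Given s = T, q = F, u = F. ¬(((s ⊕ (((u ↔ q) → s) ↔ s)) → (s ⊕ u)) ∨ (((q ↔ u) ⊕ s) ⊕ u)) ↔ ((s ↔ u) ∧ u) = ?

Substituting s=T, q=F, u=F:
u ↔ q = F ↔ F = T
(u ↔ q) → s = T → T = T
((u ↔ q) → s) ↔ s = T ↔ T = T
s ⊕ (((u ↔ q) → s) ↔ s) = T ⊕ T = F
s ⊕ u = T ⊕ F = T
(s ⊕ (((u ↔ q) → s) ↔ s)) → (s ⊕ u) = F → T = T
q ↔ u = F ↔ F = T
(q ↔ u) ⊕ s = T ⊕ T = F
((q ↔ u) ⊕ s) ⊕ u = F ⊕ F = F
((s ⊕ (((u ↔ q) → s) ↔ s)) → (s ⊕ u)) ∨ (((q ↔ u) ⊕ s) ⊕ u) = T ∨ F = T
¬(((s ⊕ (((u ↔ q) → s) ↔ s)) → (s ⊕ u)) ∨ (((q ↔ u) ⊕ s) ⊕ u)) = ¬T = F
s ↔ u = T ↔ F = F
(s ↔ u) ∧ u = F ∧ F = F
¬(((s ⊕ (((u ↔ q) → s) ↔ s)) → (s ⊕ u)) ∨ (((q ↔ u) ⊕ s) ⊕ u)) ↔ ((s ↔ u) ∧ u) = F ↔ F = T

T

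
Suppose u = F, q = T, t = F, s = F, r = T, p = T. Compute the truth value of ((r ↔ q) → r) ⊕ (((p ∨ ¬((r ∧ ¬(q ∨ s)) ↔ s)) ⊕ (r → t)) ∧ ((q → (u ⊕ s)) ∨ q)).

F

r ↔ q = T ↔ T = T
(r ↔ q) → r = T → T = T
q ∨ s = T ∨ F = T
¬(q ∨ s) = ¬T = F
r ∧ ¬(q ∨ s) = T ∧ F = F
(r ∧ ¬(q ∨ s)) ↔ s = F ↔ F = T
¬((r ∧ ¬(q ∨ s)) ↔ s) = ¬T = F
p ∨ ¬((r ∧ ¬(q ∨ s)) ↔ s) = T ∨ F = T
r → t = T → F = F
(p ∨ ¬((r ∧ ¬(q ∨ s)) ↔ s)) ⊕ (r → t) = T ⊕ F = T
u ⊕ s = F ⊕ F = F
q → (u ⊕ s) = T → F = F
(q → (u ⊕ s)) ∨ q = F ∨ T = T
((p ∨ ¬((r ∧ ¬(q ∨ s)) ↔ s)) ⊕ (r → t)) ∧ ((q → (u ⊕ s)) ∨ q) = T ∧ T = T
((r ↔ q) → r) ⊕ (((p ∨ ¬((r ∧ ¬(q ∨ s)) ↔ s)) ⊕ (r → t)) ∧ ((q → (u ⊕ s)) ∨ q)) = T ⊕ T = F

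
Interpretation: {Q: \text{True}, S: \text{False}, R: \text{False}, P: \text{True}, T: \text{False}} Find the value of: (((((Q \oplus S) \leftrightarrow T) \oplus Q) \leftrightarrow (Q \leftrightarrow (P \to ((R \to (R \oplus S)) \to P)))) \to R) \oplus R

Q \oplus S = \text{True} \oplus \text{False} = \text{True}
(Q \oplus S) \leftrightarrow T = \text{True} \leftrightarrow \text{False} = \text{False}
((Q \oplus S) \leftrightarrow T) \oplus Q = \text{False} \oplus \text{True} = \text{True}
R \oplus S = \text{False} \oplus \text{False} = \text{False}
R \to (R \oplus S) = \text{False} \to \text{False} = \text{True}
(R \to (R \oplus S)) \to P = \text{True} \to \text{True} = \text{True}
P \to ((R \to (R \oplus S)) \to P) = \text{True} \to \text{True} = \text{True}
Q \leftrightarrow (P \to ((R \to (R \oplus S)) \to P)) = \text{True} \leftrightarrow \text{True} = \text{True}
(((Q \oplus S) \leftrightarrow T) \oplus Q) \leftrightarrow (Q \leftrightarrow (P \to ((R \to (R \oplus S)) \to P))) = \text{True} \leftrightarrow \text{True} = \text{True}
((((Q \oplus S) \leftrightarrow T) \oplus Q) \leftrightarrow (Q \leftrightarrow (P \to ((R \to (R \oplus S)) \to P)))) \to R = \text{True} \to \text{False} = \text{False}
(((((Q \oplus S) \leftrightarrow T) \oplus Q) \leftrightarrow (Q \leftrightarrow (P \to ((R \to (R \oplus S)) \to P)))) \to R) \oplus R = \text{False} \oplus \text{False} = \text{False}

\text{False}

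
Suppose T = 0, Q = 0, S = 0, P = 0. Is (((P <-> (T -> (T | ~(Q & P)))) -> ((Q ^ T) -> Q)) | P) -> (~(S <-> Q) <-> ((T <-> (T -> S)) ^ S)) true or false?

Substituting T=0, Q=0, S=0, P=0:
Q & P = 0 & 0 = 0
~(Q & P) = ~0 = 1
T | ~(Q & P) = 0 | 1 = 1
T -> (T | ~(Q & P)) = 0 -> 1 = 1
P <-> (T -> (T | ~(Q & P))) = 0 <-> 1 = 0
Q ^ T = 0 ^ 0 = 0
(Q ^ T) -> Q = 0 -> 0 = 1
(P <-> (T -> (T | ~(Q & P)))) -> ((Q ^ T) -> Q) = 0 -> 1 = 1
((P <-> (T -> (T | ~(Q & P)))) -> ((Q ^ T) -> Q)) | P = 1 | 0 = 1
S <-> Q = 0 <-> 0 = 1
~(S <-> Q) = ~1 = 0
T -> S = 0 -> 0 = 1
T <-> (T -> S) = 0 <-> 1 = 0
(T <-> (T -> S)) ^ S = 0 ^ 0 = 0
~(S <-> Q) <-> ((T <-> (T -> S)) ^ S) = 0 <-> 0 = 1
(((P <-> (T -> (T | ~(Q & P)))) -> ((Q ^ T) -> Q)) | P) -> (~(S <-> Q) <-> ((T <-> (T -> S)) ^ S)) = 1 -> 1 = 1

1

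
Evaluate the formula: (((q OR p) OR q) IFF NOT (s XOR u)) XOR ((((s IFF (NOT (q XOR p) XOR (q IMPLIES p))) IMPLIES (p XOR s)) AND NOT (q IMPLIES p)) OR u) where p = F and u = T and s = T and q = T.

F

Substituting p=F, u=T, s=T, q=T:
q OR p = T OR F = T
(q OR p) OR q = T OR T = T
s XOR u = T XOR T = F
NOT (s XOR u) = NOT F = T
((q OR p) OR q) IFF NOT (s XOR u) = T IFF T = T
q XOR p = T XOR F = T
NOT (q XOR p) = NOT T = F
q IMPLIES p = T IMPLIES F = F
NOT (q XOR p) XOR (q IMPLIES p) = F XOR F = F
s IFF (NOT (q XOR p) XOR (q IMPLIES p)) = T IFF F = F
p XOR s = F XOR T = T
(s IFF (NOT (q XOR p) XOR (q IMPLIES p))) IMPLIES (p XOR s) = F IMPLIES T = T
q IMPLIES p = T IMPLIES F = F
NOT (q IMPLIES p) = NOT F = T
((s IFF (NOT (q XOR p) XOR (q IMPLIES p))) IMPLIES (p XOR s)) AND NOT (q IMPLIES p) = T AND T = T
(((s IFF (NOT (q XOR p) XOR (q IMPLIES p))) IMPLIES (p XOR s)) AND NOT (q IMPLIES p)) OR u = T OR T = T
(((q OR p) OR q) IFF NOT (s XOR u)) XOR ((((s IFF (NOT (q XOR p) XOR (q IMPLIES p))) IMPLIES (p XOR s)) AND NOT (q IMPLIES p)) OR u) = T XOR T = F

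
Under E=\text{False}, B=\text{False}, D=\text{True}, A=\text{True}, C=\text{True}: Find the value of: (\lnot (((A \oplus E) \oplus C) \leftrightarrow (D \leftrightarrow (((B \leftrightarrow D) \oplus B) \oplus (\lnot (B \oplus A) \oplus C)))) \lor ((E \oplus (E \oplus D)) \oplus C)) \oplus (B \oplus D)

\text{False}

Substituting E=\text{False}, B=\text{False}, D=\text{True}, A=\text{True}, C=\text{True}:
A \oplus E = \text{True} \oplus \text{False} = \text{True}
(A \oplus E) \oplus C = \text{True} \oplus \text{True} = \text{False}
B \leftrightarrow D = \text{False} \leftrightarrow \text{True} = \text{False}
(B \leftrightarrow D) \oplus B = \text{False} \oplus \text{False} = \text{False}
B \oplus A = \text{False} \oplus \text{True} = \text{True}
\lnot (B \oplus A) = \lnot \text{True} = \text{False}
\lnot (B \oplus A) \oplus C = \text{False} \oplus \text{True} = \text{True}
((B \leftrightarrow D) \oplus B) \oplus (\lnot (B \oplus A) \oplus C) = \text{False} \oplus \text{True} = \text{True}
D \leftrightarrow (((B \leftrightarrow D) \oplus B) \oplus (\lnot (B \oplus A) \oplus C)) = \text{True} \leftrightarrow \text{True} = \text{True}
((A \oplus E) \oplus C) \leftrightarrow (D \leftrightarrow (((B \leftrightarrow D) \oplus B) \oplus (\lnot (B \oplus A) \oplus C))) = \text{False} \leftrightarrow \text{True} = \text{False}
\lnot (((A \oplus E) \oplus C) \leftrightarrow (D \leftrightarrow (((B \leftrightarrow D) \oplus B) \oplus (\lnot (B \oplus A) \oplus C)))) = \lnot \text{False} = \text{True}
E \oplus D = \text{False} \oplus \text{True} = \text{True}
E \oplus (E \oplus D) = \text{False} \oplus \text{True} = \text{True}
(E \oplus (E \oplus D)) \oplus C = \text{True} \oplus \text{True} = \text{False}
\lnot (((A \oplus E) \oplus C) \leftrightarrow (D \leftrightarrow (((B \leftrightarrow D) \oplus B) \oplus (\lnot (B \oplus A) \oplus C)))) \lor ((E \oplus (E \oplus D)) \oplus C) = \text{True} \lor \text{False} = \text{True}
B \oplus D = \text{False} \oplus \text{True} = \text{True}
(\lnot (((A \oplus E) \oplus C) \leftrightarrow (D \leftrightarrow (((B \leftrightarrow D) \oplus B) \oplus (\lnot (B \oplus A) \oplus C)))) \lor ((E \oplus (E \oplus D)) \oplus C)) \oplus (B \oplus D) = \text{True} \oplus \text{True} = \text{False}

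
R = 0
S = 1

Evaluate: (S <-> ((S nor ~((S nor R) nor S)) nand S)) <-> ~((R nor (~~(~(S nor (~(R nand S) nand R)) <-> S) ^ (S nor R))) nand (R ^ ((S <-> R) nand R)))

0

Substituting R=0, S=1:
S nor R = 1 nor 0 = 0
(S nor R) nor S = 0 nor 1 = 0
~((S nor R) nor S) = ~0 = 1
S nor ~((S nor R) nor S) = 1 nor 1 = 0
(S nor ~((S nor R) nor S)) nand S = 0 nand 1 = 1
S <-> ((S nor ~((S nor R) nor S)) nand S) = 1 <-> 1 = 1
R nand S = 0 nand 1 = 1
~(R nand S) = ~1 = 0
~(R nand S) nand R = 0 nand 0 = 1
S nor (~(R nand S) nand R) = 1 nor 1 = 0
~(S nor (~(R nand S) nand R)) = ~0 = 1
~(S nor (~(R nand S) nand R)) <-> S = 1 <-> 1 = 1
~(~(S nor (~(R nand S) nand R)) <-> S) = ~1 = 0
~~(~(S nor (~(R nand S) nand R)) <-> S) = ~0 = 1
S nor R = 1 nor 0 = 0
~~(~(S nor (~(R nand S) nand R)) <-> S) ^ (S nor R) = 1 ^ 0 = 1
R nor (~~(~(S nor (~(R nand S) nand R)) <-> S) ^ (S nor R)) = 0 nor 1 = 0
S <-> R = 1 <-> 0 = 0
(S <-> R) nand R = 0 nand 0 = 1
R ^ ((S <-> R) nand R) = 0 ^ 1 = 1
(R nor (~~(~(S nor (~(R nand S) nand R)) <-> S) ^ (S nor R))) nand (R ^ ((S <-> R) nand R)) = 0 nand 1 = 1
~((R nor (~~(~(S nor (~(R nand S) nand R)) <-> S) ^ (S nor R))) nand (R ^ ((S <-> R) nand R))) = ~1 = 0
(S <-> ((S nor ~((S nor R) nor S)) nand S)) <-> ~((R nor (~~(~(S nor (~(R nand S) nand R)) <-> S) ^ (S nor R))) nand (R ^ ((S <-> R) nand R))) = 1 <-> 0 = 0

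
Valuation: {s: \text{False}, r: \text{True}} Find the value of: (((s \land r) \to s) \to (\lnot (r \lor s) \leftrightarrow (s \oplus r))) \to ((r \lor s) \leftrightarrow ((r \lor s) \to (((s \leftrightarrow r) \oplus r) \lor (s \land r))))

\text{True}

Substituting s=\text{False}, r=\text{True}:
s \land r = \text{False} \land \text{True} = \text{False}
(s \land r) \to s = \text{False} \to \text{False} = \text{True}
r \lor s = \text{True} \lor \text{False} = \text{True}
\lnot (r \lor s) = \lnot \text{True} = \text{False}
s \oplus r = \text{False} \oplus \text{True} = \text{True}
\lnot (r \lor s) \leftrightarrow (s \oplus r) = \text{False} \leftrightarrow \text{True} = \text{False}
((s \land r) \to s) \to (\lnot (r \lor s) \leftrightarrow (s \oplus r)) = \text{True} \to \text{False} = \text{False}
r \lor s = \text{True} \lor \text{False} = \text{True}
r \lor s = \text{True} \lor \text{False} = \text{True}
s \leftrightarrow r = \text{False} \leftrightarrow \text{True} = \text{False}
(s \leftrightarrow r) \oplus r = \text{False} \oplus \text{True} = \text{True}
s \land r = \text{False} \land \text{True} = \text{False}
((s \leftrightarrow r) \oplus r) \lor (s \land r) = \text{True} \lor \text{False} = \text{True}
(r \lor s) \to (((s \leftrightarrow r) \oplus r) \lor (s \land r)) = \text{True} \to \text{True} = \text{True}
(r \lor s) \leftrightarrow ((r \lor s) \to (((s \leftrightarrow r) \oplus r) \lor (s \land r))) = \text{True} \leftrightarrow \text{True} = \text{True}
(((s \land r) \to s) \to (\lnot (r \lor s) \leftrightarrow (s \oplus r))) \to ((r \lor s) \leftrightarrow ((r \lor s) \to (((s \leftrightarrow r) \oplus r) \lor (s \land r)))) = \text{False} \to \text{True} = \text{True}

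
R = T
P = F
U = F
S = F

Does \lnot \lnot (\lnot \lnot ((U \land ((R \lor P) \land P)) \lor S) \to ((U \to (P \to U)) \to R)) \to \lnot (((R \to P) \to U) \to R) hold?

Substituting R=T, P=F, U=F, S=F:
R \lor P = T \lor F = T
(R \lor P) \land P = T \land F = F
U \land ((R \lor P) \land P) = F \land F = F
(U \land ((R \lor P) \land P)) \lor S = F \lor F = F
\lnot ((U \land ((R \lor P) \land P)) \lor S) = \lnot F = T
\lnot \lnot ((U \land ((R \lor P) \land P)) \lor S) = \lnot T = F
P \to U = F \to F = T
U \to (P \to U) = F \to T = T
(U \to (P \to U)) \to R = T \to T = T
\lnot \lnot ((U \land ((R \lor P) \land P)) \lor S) \to ((U \to (P \to U)) \to R) = F \to T = T
\lnot (\lnot \lnot ((U \land ((R \lor P) \land P)) \lor S) \to ((U \to (P \to U)) \to R)) = \lnot T = F
\lnot \lnot (\lnot \lnot ((U \land ((R \lor P) \land P)) \lor S) \to ((U \to (P \to U)) \to R)) = \lnot F = T
R \to P = T \to F = F
(R \to P) \to U = F \to F = T
((R \to P) \to U) \to R = T \to T = T
\lnot (((R \to P) \to U) \to R) = \lnot T = F
\lnot \lnot (\lnot \lnot ((U \land ((R \lor P) \land P)) \lor S) \to ((U \to (P \to U)) \to R)) \to \lnot (((R \to P) \to U) \to R) = T \to F = F

F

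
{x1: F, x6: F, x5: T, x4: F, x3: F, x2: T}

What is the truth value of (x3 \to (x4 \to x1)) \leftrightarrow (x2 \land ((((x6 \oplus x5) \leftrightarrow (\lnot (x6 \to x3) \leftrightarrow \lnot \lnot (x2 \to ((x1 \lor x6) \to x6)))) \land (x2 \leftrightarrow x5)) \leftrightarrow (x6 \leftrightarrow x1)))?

F

x4 \to x1 = F \to F = T
x3 \to (x4 \to x1) = F \to T = T
x6 \oplus x5 = F \oplus T = T
x6 \to x3 = F \to F = T
\lnot (x6 \to x3) = \lnot T = F
x1 \lor x6 = F \lor F = F
(x1 \lor x6) \to x6 = F \to F = T
x2 \to ((x1 \lor x6) \to x6) = T \to T = T
\lnot (x2 \to ((x1 \lor x6) \to x6)) = \lnot T = F
\lnot \lnot (x2 \to ((x1 \lor x6) \to x6)) = \lnot F = T
\lnot (x6 \to x3) \leftrightarrow \lnot \lnot (x2 \to ((x1 \lor x6) \to x6)) = F \leftrightarrow T = F
(x6 \oplus x5) \leftrightarrow (\lnot (x6 \to x3) \leftrightarrow \lnot \lnot (x2 \to ((x1 \lor x6) \to x6))) = T \leftrightarrow F = F
x2 \leftrightarrow x5 = T \leftrightarrow T = T
((x6 \oplus x5) \leftrightarrow (\lnot (x6 \to x3) \leftrightarrow \lnot \lnot (x2 \to ((x1 \lor x6) \to x6)))) \land (x2 \leftrightarrow x5) = F \land T = F
x6 \leftrightarrow x1 = F \leftrightarrow F = T
(((x6 \oplus x5) \leftrightarrow (\lnot (x6 \to x3) \leftrightarrow \lnot \lnot (x2 \to ((x1 \lor x6) \to x6)))) \land (x2 \leftrightarrow x5)) \leftrightarrow (x6 \leftrightarrow x1) = F \leftrightarrow T = F
x2 \land ((((x6 \oplus x5) \leftrightarrow (\lnot (x6 \to x3) \leftrightarrow \lnot \lnot (x2 \to ((x1 \lor x6) \to x6)))) \land (x2 \leftrightarrow x5)) \leftrightarrow (x6 \leftrightarrow x1)) = T \land F = F
(x3 \to (x4 \to x1)) \leftrightarrow (x2 \land ((((x6 \oplus x5) \leftrightarrow (\lnot (x6 \to x3) \leftrightarrow \lnot \lnot (x2 \to ((x1 \lor x6) \to x6)))) \land (x2 \leftrightarrow x5)) \leftrightarrow (x6 \leftrightarrow x1))) = T \leftrightarrow F = F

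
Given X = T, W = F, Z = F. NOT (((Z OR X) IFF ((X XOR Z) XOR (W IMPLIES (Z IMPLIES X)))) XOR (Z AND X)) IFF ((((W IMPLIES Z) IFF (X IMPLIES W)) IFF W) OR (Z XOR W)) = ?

Substituting X=T, W=F, Z=F:
Z OR X = F OR T = T
X XOR Z = T XOR F = T
Z IMPLIES X = F IMPLIES T = T
W IMPLIES (Z IMPLIES X) = F IMPLIES T = T
(X XOR Z) XOR (W IMPLIES (Z IMPLIES X)) = T XOR T = F
(Z OR X) IFF ((X XOR Z) XOR (W IMPLIES (Z IMPLIES X))) = T IFF F = F
Z AND X = F AND T = F
((Z OR X) IFF ((X XOR Z) XOR (W IMPLIES (Z IMPLIES X)))) XOR (Z AND X) = F XOR F = F
NOT (((Z OR X) IFF ((X XOR Z) XOR (W IMPLIES (Z IMPLIES X)))) XOR (Z AND X)) = NOT F = T
W IMPLIES Z = F IMPLIES F = T
X IMPLIES W = T IMPLIES F = F
(W IMPLIES Z) IFF (X IMPLIES W) = T IFF F = F
((W IMPLIES Z) IFF (X IMPLIES W)) IFF W = F IFF F = T
Z XOR W = F XOR F = F
(((W IMPLIES Z) IFF (X IMPLIES W)) IFF W) OR (Z XOR W) = T OR F = T
NOT (((Z OR X) IFF ((X XOR Z) XOR (W IMPLIES (Z IMPLIES X)))) XOR (Z AND X)) IFF ((((W IMPLIES Z) IFF (X IMPLIES W)) IFF W) OR (Z XOR W)) = T IFF T = T

T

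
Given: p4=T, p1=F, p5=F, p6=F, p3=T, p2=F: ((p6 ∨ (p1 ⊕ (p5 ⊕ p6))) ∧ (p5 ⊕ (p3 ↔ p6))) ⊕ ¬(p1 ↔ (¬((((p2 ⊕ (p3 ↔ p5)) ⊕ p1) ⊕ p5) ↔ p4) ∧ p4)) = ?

T

Substituting p4=T, p1=F, p5=F, p6=F, p3=T, p2=F:
p5 ⊕ p6 = F ⊕ F = F
p1 ⊕ (p5 ⊕ p6) = F ⊕ F = F
p6 ∨ (p1 ⊕ (p5 ⊕ p6)) = F ∨ F = F
p3 ↔ p6 = T ↔ F = F
p5 ⊕ (p3 ↔ p6) = F ⊕ F = F
(p6 ∨ (p1 ⊕ (p5 ⊕ p6))) ∧ (p5 ⊕ (p3 ↔ p6)) = F ∧ F = F
p3 ↔ p5 = T ↔ F = F
p2 ⊕ (p3 ↔ p5) = F ⊕ F = F
(p2 ⊕ (p3 ↔ p5)) ⊕ p1 = F ⊕ F = F
((p2 ⊕ (p3 ↔ p5)) ⊕ p1) ⊕ p5 = F ⊕ F = F
(((p2 ⊕ (p3 ↔ p5)) ⊕ p1) ⊕ p5) ↔ p4 = F ↔ T = F
¬((((p2 ⊕ (p3 ↔ p5)) ⊕ p1) ⊕ p5) ↔ p4) = ¬F = T
¬((((p2 ⊕ (p3 ↔ p5)) ⊕ p1) ⊕ p5) ↔ p4) ∧ p4 = T ∧ T = T
p1 ↔ (¬((((p2 ⊕ (p3 ↔ p5)) ⊕ p1) ⊕ p5) ↔ p4) ∧ p4) = F ↔ T = F
¬(p1 ↔ (¬((((p2 ⊕ (p3 ↔ p5)) ⊕ p1) ⊕ p5) ↔ p4) ∧ p4)) = ¬F = T
((p6 ∨ (p1 ⊕ (p5 ⊕ p6))) ∧ (p5 ⊕ (p3 ↔ p6))) ⊕ ¬(p1 ↔ (¬((((p2 ⊕ (p3 ↔ p5)) ⊕ p1) ⊕ p5) ↔ p4) ∧ p4)) = F ⊕ T = T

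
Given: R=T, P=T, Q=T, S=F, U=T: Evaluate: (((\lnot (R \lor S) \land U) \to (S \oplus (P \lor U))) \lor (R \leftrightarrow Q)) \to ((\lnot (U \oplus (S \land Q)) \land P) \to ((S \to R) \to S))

T

Substituting R=T, P=T, Q=T, S=F, U=T:
R \lor S = T \lor F = T
\lnot (R \lor S) = \lnot T = F
\lnot (R \lor S) \land U = F \land T = F
P \lor U = T \lor T = T
S \oplus (P \lor U) = F \oplus T = T
(\lnot (R \lor S) \land U) \to (S \oplus (P \lor U)) = F \to T = T
R \leftrightarrow Q = T \leftrightarrow T = T
((\lnot (R \lor S) \land U) \to (S \oplus (P \lor U))) \lor (R \leftrightarrow Q) = T \lor T = T
S \land Q = F \land T = F
U \oplus (S \land Q) = T \oplus F = T
\lnot (U \oplus (S \land Q)) = \lnot T = F
\lnot (U \oplus (S \land Q)) \land P = F \land T = F
S \to R = F \to T = T
(S \to R) \to S = T \to F = F
(\lnot (U \oplus (S \land Q)) \land P) \to ((S \to R) \to S) = F \to F = T
(((\lnot (R \lor S) \land U) \to (S \oplus (P \lor U))) \lor (R \leftrightarrow Q)) \to ((\lnot (U \oplus (S \land Q)) \land P) \to ((S \to R) \to S)) = T \to T = T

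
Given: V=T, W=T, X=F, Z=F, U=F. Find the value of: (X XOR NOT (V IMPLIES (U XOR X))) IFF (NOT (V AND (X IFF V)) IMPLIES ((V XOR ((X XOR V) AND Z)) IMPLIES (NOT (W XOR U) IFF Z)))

U XOR X = F XOR F = F
V IMPLIES (U XOR X) = T IMPLIES F = F
NOT (V IMPLIES (U XOR X)) = NOT F = T
X XOR NOT (V IMPLIES (U XOR X)) = F XOR T = T
X IFF V = F IFF T = F
V AND (X IFF V) = T AND F = F
NOT (V AND (X IFF V)) = NOT F = T
X XOR V = F XOR T = T
(X XOR V) AND Z = T AND F = F
V XOR ((X XOR V) AND Z) = T XOR F = T
W XOR U = T XOR F = T
NOT (W XOR U) = NOT T = F
NOT (W XOR U) IFF Z = F IFF F = T
(V XOR ((X XOR V) AND Z)) IMPLIES (NOT (W XOR U) IFF Z) = T IMPLIES T = T
NOT (V AND (X IFF V)) IMPLIES ((V XOR ((X XOR V) AND Z)) IMPLIES (NOT (W XOR U) IFF Z)) = T IMPLIES T = T
(X XOR NOT (V IMPLIES (U XOR X))) IFF (NOT (V AND (X IFF V)) IMPLIES ((V XOR ((X XOR V) AND Z)) IMPLIES (NOT (W XOR U) IFF Z))) = T IFF T = T

T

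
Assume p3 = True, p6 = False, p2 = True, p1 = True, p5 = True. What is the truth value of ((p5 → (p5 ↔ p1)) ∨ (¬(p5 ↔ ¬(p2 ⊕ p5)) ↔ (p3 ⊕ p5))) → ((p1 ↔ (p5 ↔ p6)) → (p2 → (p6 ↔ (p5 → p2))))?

p5 ↔ p1 = True ↔ True = True
p5 → (p5 ↔ p1) = True → True = True
p2 ⊕ p5 = True ⊕ True = False
¬(p2 ⊕ p5) = ¬False = True
p5 ↔ ¬(p2 ⊕ p5) = True ↔ True = True
¬(p5 ↔ ¬(p2 ⊕ p5)) = ¬True = False
p3 ⊕ p5 = True ⊕ True = False
¬(p5 ↔ ¬(p2 ⊕ p5)) ↔ (p3 ⊕ p5) = False ↔ False = True
(p5 → (p5 ↔ p1)) ∨ (¬(p5 ↔ ¬(p2 ⊕ p5)) ↔ (p3 ⊕ p5)) = True ∨ True = True
p5 ↔ p6 = True ↔ False = False
p1 ↔ (p5 ↔ p6) = True ↔ False = False
p5 → p2 = True → True = True
p6 ↔ (p5 → p2) = False ↔ True = False
p2 → (p6 ↔ (p5 → p2)) = True → False = False
(p1 ↔ (p5 ↔ p6)) → (p2 → (p6 ↔ (p5 → p2))) = False → False = True
((p5 → (p5 ↔ p1)) ∨ (¬(p5 ↔ ¬(p2 ⊕ p5)) ↔ (p3 ⊕ p5))) → ((p1 ↔ (p5 ↔ p6)) → (p2 → (p6 ↔ (p5 → p2)))) = True → True = True

True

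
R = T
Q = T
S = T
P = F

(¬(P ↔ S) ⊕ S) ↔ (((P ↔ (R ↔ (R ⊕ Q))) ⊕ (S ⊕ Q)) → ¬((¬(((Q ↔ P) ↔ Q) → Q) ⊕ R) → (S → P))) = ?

Substituting R=T, Q=T, S=T, P=F:
P ↔ S = F ↔ T = F
¬(P ↔ S) = ¬F = T
¬(P ↔ S) ⊕ S = T ⊕ T = F
R ⊕ Q = T ⊕ T = F
R ↔ (R ⊕ Q) = T ↔ F = F
P ↔ (R ↔ (R ⊕ Q)) = F ↔ F = T
S ⊕ Q = T ⊕ T = F
(P ↔ (R ↔ (R ⊕ Q))) ⊕ (S ⊕ Q) = T ⊕ F = T
Q ↔ P = T ↔ F = F
(Q ↔ P) ↔ Q = F ↔ T = F
((Q ↔ P) ↔ Q) → Q = F → T = T
¬(((Q ↔ P) ↔ Q) → Q) = ¬T = F
¬(((Q ↔ P) ↔ Q) → Q) ⊕ R = F ⊕ T = T
S → P = T → F = F
(¬(((Q ↔ P) ↔ Q) → Q) ⊕ R) → (S → P) = T → F = F
¬((¬(((Q ↔ P) ↔ Q) → Q) ⊕ R) → (S → P)) = ¬F = T
((P ↔ (R ↔ (R ⊕ Q))) ⊕ (S ⊕ Q)) → ¬((¬(((Q ↔ P) ↔ Q) → Q) ⊕ R) → (S → P)) = T → T = T
(¬(P ↔ S) ⊕ S) ↔ (((P ↔ (R ↔ (R ⊕ Q))) ⊕ (S ⊕ Q)) → ¬((¬(((Q ↔ P) ↔ Q) → Q) ⊕ R) → (S → P))) = F ↔ T = F

F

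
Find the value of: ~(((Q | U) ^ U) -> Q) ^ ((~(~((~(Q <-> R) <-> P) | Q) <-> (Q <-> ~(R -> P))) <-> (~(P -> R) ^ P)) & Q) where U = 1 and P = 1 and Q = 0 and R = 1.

Q | U = 0 | 1 = 1
(Q | U) ^ U = 1 ^ 1 = 0
((Q | U) ^ U) -> Q = 0 -> 0 = 1
~(((Q | U) ^ U) -> Q) = ~1 = 0
Q <-> R = 0 <-> 1 = 0
~(Q <-> R) = ~0 = 1
~(Q <-> R) <-> P = 1 <-> 1 = 1
(~(Q <-> R) <-> P) | Q = 1 | 0 = 1
~((~(Q <-> R) <-> P) | Q) = ~1 = 0
R -> P = 1 -> 1 = 1
~(R -> P) = ~1 = 0
Q <-> ~(R -> P) = 0 <-> 0 = 1
~((~(Q <-> R) <-> P) | Q) <-> (Q <-> ~(R -> P)) = 0 <-> 1 = 0
~(~((~(Q <-> R) <-> P) | Q) <-> (Q <-> ~(R -> P))) = ~0 = 1
P -> R = 1 -> 1 = 1
~(P -> R) = ~1 = 0
~(P -> R) ^ P = 0 ^ 1 = 1
~(~((~(Q <-> R) <-> P) | Q) <-> (Q <-> ~(R -> P))) <-> (~(P -> R) ^ P) = 1 <-> 1 = 1
(~(~((~(Q <-> R) <-> P) | Q) <-> (Q <-> ~(R -> P))) <-> (~(P -> R) ^ P)) & Q = 1 & 0 = 0
~(((Q | U) ^ U) -> Q) ^ ((~(~((~(Q <-> R) <-> P) | Q) <-> (Q <-> ~(R -> P))) <-> (~(P -> R) ^ P)) & Q) = 0 ^ 0 = 0

0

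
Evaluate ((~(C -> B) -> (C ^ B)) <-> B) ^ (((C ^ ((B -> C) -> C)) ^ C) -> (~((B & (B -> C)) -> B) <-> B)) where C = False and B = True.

True

C -> B = False -> True = True
~(C -> B) = ~True = False
C ^ B = False ^ True = True
~(C -> B) -> (C ^ B) = False -> True = True
(~(C -> B) -> (C ^ B)) <-> B = True <-> True = True
B -> C = True -> False = False
(B -> C) -> C = False -> False = True
C ^ ((B -> C) -> C) = False ^ True = True
(C ^ ((B -> C) -> C)) ^ C = True ^ False = True
B -> C = True -> False = False
B & (B -> C) = True & False = False
(B & (B -> C)) -> B = False -> True = True
~((B & (B -> C)) -> B) = ~True = False
~((B & (B -> C)) -> B) <-> B = False <-> True = False
((C ^ ((B -> C) -> C)) ^ C) -> (~((B & (B -> C)) -> B) <-> B) = True -> False = False
((~(C -> B) -> (C ^ B)) <-> B) ^ (((C ^ ((B -> C) -> C)) ^ C) -> (~((B & (B -> C)) -> B) <-> B)) = True ^ False = True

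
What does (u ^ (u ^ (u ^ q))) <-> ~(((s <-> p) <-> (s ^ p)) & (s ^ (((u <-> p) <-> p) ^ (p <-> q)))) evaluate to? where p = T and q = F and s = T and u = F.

u ^ q = F ^ F = F
u ^ (u ^ q) = F ^ F = F
u ^ (u ^ (u ^ q)) = F ^ F = F
s <-> p = T <-> T = T
s ^ p = T ^ T = F
(s <-> p) <-> (s ^ p) = T <-> F = F
u <-> p = F <-> T = F
(u <-> p) <-> p = F <-> T = F
p <-> q = T <-> F = F
((u <-> p) <-> p) ^ (p <-> q) = F ^ F = F
s ^ (((u <-> p) <-> p) ^ (p <-> q)) = T ^ F = T
((s <-> p) <-> (s ^ p)) & (s ^ (((u <-> p) <-> p) ^ (p <-> q))) = F & T = F
~(((s <-> p) <-> (s ^ p)) & (s ^ (((u <-> p) <-> p) ^ (p <-> q)))) = ~F = T
(u ^ (u ^ (u ^ q))) <-> ~(((s <-> p) <-> (s ^ p)) & (s ^ (((u <-> p) <-> p) ^ (p <-> q)))) = F <-> T = F

F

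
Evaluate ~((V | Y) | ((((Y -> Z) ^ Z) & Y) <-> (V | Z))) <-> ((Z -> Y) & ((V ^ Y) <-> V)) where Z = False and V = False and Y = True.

Substituting Z=False, V=False, Y=True:
V | Y = False | True = True
Y -> Z = True -> False = False
(Y -> Z) ^ Z = False ^ False = False
((Y -> Z) ^ Z) & Y = False & True = False
V | Z = False | False = False
(((Y -> Z) ^ Z) & Y) <-> (V | Z) = False <-> False = True
(V | Y) | ((((Y -> Z) ^ Z) & Y) <-> (V | Z)) = True | True = True
~((V | Y) | ((((Y -> Z) ^ Z) & Y) <-> (V | Z))) = ~True = False
Z -> Y = False -> True = True
V ^ Y = False ^ True = True
(V ^ Y) <-> V = True <-> False = False
(Z -> Y) & ((V ^ Y) <-> V) = True & False = False
~((V | Y) | ((((Y -> Z) ^ Z) & Y) <-> (V | Z))) <-> ((Z -> Y) & ((V ^ Y) <-> V)) = False <-> False = True

True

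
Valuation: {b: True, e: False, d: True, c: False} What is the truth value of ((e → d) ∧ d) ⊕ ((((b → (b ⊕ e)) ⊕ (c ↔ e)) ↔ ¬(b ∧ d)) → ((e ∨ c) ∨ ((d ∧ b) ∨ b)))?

e → d = False → True = True
(e → d) ∧ d = True ∧ True = True
b ⊕ e = True ⊕ False = True
b → (b ⊕ e) = True → True = True
c ↔ e = False ↔ False = True
(b → (b ⊕ e)) ⊕ (c ↔ e) = True ⊕ True = False
b ∧ d = True ∧ True = True
¬(b ∧ d) = ¬True = False
((b → (b ⊕ e)) ⊕ (c ↔ e)) ↔ ¬(b ∧ d) = False ↔ False = True
e ∨ c = False ∨ False = False
d ∧ b = True ∧ True = True
(d ∧ b) ∨ b = True ∨ True = True
(e ∨ c) ∨ ((d ∧ b) ∨ b) = False ∨ True = True
(((b → (b ⊕ e)) ⊕ (c ↔ e)) ↔ ¬(b ∧ d)) → ((e ∨ c) ∨ ((d ∧ b) ∨ b)) = True → True = True
((e → d) ∧ d) ⊕ ((((b → (b ⊕ e)) ⊕ (c ↔ e)) ↔ ¬(b ∧ d)) → ((e ∨ c) ∨ ((d ∧ b) ∨ b))) = True ⊕ True = False

False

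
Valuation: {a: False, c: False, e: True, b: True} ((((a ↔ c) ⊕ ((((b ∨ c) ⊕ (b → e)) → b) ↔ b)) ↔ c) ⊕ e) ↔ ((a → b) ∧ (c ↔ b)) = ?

True

a ↔ c = False ↔ False = True
b ∨ c = True ∨ False = True
b → e = True → True = True
(b ∨ c) ⊕ (b → e) = True ⊕ True = False
((b ∨ c) ⊕ (b → e)) → b = False → True = True
(((b ∨ c) ⊕ (b → e)) → b) ↔ b = True ↔ True = True
(a ↔ c) ⊕ ((((b ∨ c) ⊕ (b → e)) → b) ↔ b) = True ⊕ True = False
((a ↔ c) ⊕ ((((b ∨ c) ⊕ (b → e)) → b) ↔ b)) ↔ c = False ↔ False = True
(((a ↔ c) ⊕ ((((b ∨ c) ⊕ (b → e)) → b) ↔ b)) ↔ c) ⊕ e = True ⊕ True = False
a → b = False → True = True
c ↔ b = False ↔ True = False
(a → b) ∧ (c ↔ b) = True ∧ False = False
((((a ↔ c) ⊕ ((((b ∨ c) ⊕ (b → e)) → b) ↔ b)) ↔ c) ⊕ e) ↔ ((a → b) ∧ (c ↔ b)) = False ↔ False = True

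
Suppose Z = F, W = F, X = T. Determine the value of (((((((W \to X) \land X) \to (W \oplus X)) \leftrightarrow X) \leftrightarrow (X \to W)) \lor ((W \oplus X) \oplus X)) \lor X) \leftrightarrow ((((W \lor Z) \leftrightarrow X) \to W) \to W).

W \to X = F \to T = T
(W \to X) \land X = T \land T = T
W \oplus X = F \oplus T = T
((W \to X) \land X) \to (W \oplus X) = T \to T = T
(((W \to X) \land X) \to (W \oplus X)) \leftrightarrow X = T \leftrightarrow T = T
X \to W = T \to F = F
((((W \to X) \land X) \to (W \oplus X)) \leftrightarrow X) \leftrightarrow (X \to W) = T \leftrightarrow F = F
W \oplus X = F \oplus T = T
(W \oplus X) \oplus X = T \oplus T = F
(((((W \to X) \land X) \to (W \oplus X)) \leftrightarrow X) \leftrightarrow (X \to W)) \lor ((W \oplus X) \oplus X) = F \lor F = F
((((((W \to X) \land X) \to (W \oplus X)) \leftrightarrow X) \leftrightarrow (X \to W)) \lor ((W \oplus X) \oplus X)) \lor X = F \lor T = T
W \lor Z = F \lor F = F
(W \lor Z) \leftrightarrow X = F \leftrightarrow T = F
((W \lor Z) \leftrightarrow X) \to W = F \to F = T
(((W \lor Z) \leftrightarrow X) \to W) \to W = T \to F = F
(((((((W \to X) \land X) \to (W \oplus X)) \leftrightarrow X) \leftrightarrow (X \to W)) \lor ((W \oplus X) \oplus X)) \lor X) \leftrightarrow ((((W \lor Z) \leftrightarrow X) \to W) \to W) = T \leftrightarrow F = F

F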